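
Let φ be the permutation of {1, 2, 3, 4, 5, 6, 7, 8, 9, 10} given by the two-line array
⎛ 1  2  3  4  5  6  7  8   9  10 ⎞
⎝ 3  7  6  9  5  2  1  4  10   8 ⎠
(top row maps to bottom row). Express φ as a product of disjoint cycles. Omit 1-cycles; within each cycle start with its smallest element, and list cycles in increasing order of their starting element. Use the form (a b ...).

Iterating φ from 1 gives 1 → 3 → 6 → 2 → 7 → 1; that is the 5-cycle (1 3 6 2 7).
Repeating from the next unused element and collecting all non-trivial cycles gives (1 3 6 2 7)(4 9 10 8).

(1 3 6 2 7)(4 9 10 8)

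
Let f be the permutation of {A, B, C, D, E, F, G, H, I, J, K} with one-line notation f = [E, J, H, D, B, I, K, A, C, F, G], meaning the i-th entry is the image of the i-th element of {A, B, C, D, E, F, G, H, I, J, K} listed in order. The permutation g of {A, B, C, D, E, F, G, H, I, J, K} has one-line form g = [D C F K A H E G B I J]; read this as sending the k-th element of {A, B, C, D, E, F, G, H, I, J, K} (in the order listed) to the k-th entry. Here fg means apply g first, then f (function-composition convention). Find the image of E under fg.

E

(fg)(E) = f(g(E)). g(E) = A, then f(A) = E. So (fg)(E) = E.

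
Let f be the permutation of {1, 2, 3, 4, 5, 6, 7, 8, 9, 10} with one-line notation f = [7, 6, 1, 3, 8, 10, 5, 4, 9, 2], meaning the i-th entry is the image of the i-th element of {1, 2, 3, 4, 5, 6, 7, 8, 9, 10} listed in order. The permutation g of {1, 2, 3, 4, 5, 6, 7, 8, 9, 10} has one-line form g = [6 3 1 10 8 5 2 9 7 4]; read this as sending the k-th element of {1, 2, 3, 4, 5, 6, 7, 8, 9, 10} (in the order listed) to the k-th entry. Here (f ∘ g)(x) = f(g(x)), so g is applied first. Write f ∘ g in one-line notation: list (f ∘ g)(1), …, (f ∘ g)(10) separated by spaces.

For each element, apply g then f: 1 → 6 → 10; 2 → 3 → 1; 3 → 1 → 7; 4 → 10 → 2; 5 → 8 → 4; 6 → 5 → 8; 7 → 2 → 6; 8 → 9 → 9; 9 → 7 → 5; 10 → 4 → 3.
Collecting the images, f ∘ g = [10 1 7 2 4 8 6 9 5 3].

10 1 7 2 4 8 6 9 5 3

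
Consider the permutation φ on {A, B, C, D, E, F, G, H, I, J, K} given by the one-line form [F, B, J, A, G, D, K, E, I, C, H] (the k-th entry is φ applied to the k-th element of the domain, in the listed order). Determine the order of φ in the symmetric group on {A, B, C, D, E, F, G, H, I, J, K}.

12

Decomposing into disjoint cycles gives cycle lengths 4, 3, 2, 1, 1.
Since disjoint cycles commute, ord(φ) = lcm(4, 3, 2) = 12.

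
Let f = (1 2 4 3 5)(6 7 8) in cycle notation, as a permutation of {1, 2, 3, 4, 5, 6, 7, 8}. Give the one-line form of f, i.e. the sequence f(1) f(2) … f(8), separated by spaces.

Each element maps to the next entry in its cycle (wrapping to the front): 1↦2, 2↦4, 3↦5, 4↦3, 5↦1, 6↦7, 7↦8, 8↦6.
Listing these in domain order gives 2 4 5 3 1 7 8 6.

2 4 5 3 1 7 8 6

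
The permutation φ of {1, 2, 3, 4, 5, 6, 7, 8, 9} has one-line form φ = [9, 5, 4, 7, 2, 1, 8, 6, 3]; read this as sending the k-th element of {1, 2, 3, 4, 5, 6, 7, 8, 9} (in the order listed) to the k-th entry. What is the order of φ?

14

The disjoint-cycle form of φ has cycle lengths 7, 2.
The order of φ is the least common multiple of its cycle lengths: lcm(7, 2) = 14.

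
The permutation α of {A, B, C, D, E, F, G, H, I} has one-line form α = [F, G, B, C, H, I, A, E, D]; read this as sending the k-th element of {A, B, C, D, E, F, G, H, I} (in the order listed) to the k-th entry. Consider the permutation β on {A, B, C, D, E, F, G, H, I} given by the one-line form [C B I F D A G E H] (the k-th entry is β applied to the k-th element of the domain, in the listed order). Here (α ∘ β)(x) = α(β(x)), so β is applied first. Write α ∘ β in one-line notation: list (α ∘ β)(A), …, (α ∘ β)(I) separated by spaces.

B G D I C F A H E

Chase each element through β then α: A → C → B; B → B → G; C → I → D; D → F → I; E → D → C; F → A → F; G → G → A; H → E → H; I → H → E.
Collecting the images, α ∘ β = [B G D I C F A H E].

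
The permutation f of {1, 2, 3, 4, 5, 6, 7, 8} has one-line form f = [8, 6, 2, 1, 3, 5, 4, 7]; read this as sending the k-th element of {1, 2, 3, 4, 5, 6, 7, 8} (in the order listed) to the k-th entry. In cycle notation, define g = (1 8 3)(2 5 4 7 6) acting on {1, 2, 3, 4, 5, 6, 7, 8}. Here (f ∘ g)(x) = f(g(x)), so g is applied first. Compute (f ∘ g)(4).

(f ∘ g)(4) = f(g(4)). g(4) = 7, then f(7) = 4. So (f ∘ g)(4) = 4.

4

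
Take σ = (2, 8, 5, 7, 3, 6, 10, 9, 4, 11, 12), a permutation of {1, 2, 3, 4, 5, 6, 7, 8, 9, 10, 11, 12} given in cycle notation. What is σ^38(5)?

5 lies in the 11-cycle (2, 8, 5, 7, 3, 6, 10, 9, 4, 11, 12).
On an 11-cycle, σ^11 is the identity, so σ^38 = σ^5 there (38 ≡ 5 mod 11).
Stepping 5 places around the cycle: 5 → 7 → 3 → 6 → 10 → 9.

9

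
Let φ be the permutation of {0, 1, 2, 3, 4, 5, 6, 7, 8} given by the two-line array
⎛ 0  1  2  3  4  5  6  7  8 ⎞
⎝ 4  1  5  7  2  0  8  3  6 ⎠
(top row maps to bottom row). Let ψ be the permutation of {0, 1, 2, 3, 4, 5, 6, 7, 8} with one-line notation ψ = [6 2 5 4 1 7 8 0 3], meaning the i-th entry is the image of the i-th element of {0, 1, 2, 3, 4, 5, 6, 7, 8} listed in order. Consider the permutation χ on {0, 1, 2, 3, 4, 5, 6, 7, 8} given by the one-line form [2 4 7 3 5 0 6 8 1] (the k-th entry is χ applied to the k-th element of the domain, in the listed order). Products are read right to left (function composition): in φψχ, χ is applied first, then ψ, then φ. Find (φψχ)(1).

1

(φψχ)(1) = φ(ψ(χ(1))). χ(1) = 4, then ψ(4) = 1, then φ(1) = 1, so the result is 1.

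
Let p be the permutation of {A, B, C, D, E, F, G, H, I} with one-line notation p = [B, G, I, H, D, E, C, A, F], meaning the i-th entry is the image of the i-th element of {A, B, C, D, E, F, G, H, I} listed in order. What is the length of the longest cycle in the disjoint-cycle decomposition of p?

9

Decomposing into disjoint cycles gives (A, B, G, C, I, F, E, D, H); the longest has length 9.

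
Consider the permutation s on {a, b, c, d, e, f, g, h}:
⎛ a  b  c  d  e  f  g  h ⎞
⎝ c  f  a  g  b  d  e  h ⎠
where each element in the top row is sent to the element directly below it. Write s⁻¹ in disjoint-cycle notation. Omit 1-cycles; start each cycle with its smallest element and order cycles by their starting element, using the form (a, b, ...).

The cycle decomposition of s is (a, c)(b, f, d, g, e).
The inverse reverses every cycle; in canonical form, s⁻¹ = (a, c)(b, e, g, d, f).

(a, c)(b, e, g, d, f)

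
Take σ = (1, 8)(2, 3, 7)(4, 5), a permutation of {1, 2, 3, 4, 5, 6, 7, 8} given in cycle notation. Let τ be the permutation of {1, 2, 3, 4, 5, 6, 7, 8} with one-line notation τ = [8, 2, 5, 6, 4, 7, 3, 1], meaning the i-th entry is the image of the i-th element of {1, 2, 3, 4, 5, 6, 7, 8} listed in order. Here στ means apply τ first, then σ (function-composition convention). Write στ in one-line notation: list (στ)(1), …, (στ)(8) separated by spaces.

1 3 4 6 5 2 7 8

For each element, apply τ then σ: 1 → 8 → 1; 2 → 2 → 3; 3 → 5 → 4; 4 → 6 → 6; 5 → 4 → 5; 6 → 7 → 2; 7 → 3 → 7; 8 → 1 → 8.
Collecting the images, στ = [1 3 4 6 5 2 7 8].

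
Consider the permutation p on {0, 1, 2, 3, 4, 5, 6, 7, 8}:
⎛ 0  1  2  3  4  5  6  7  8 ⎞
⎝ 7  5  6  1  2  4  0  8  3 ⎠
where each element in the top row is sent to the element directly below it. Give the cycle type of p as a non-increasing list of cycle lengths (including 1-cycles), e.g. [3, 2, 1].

[9]

The disjoint cycles are (0 7 8 3 1 5 4 2 6), with lengths 9 in non-increasing order.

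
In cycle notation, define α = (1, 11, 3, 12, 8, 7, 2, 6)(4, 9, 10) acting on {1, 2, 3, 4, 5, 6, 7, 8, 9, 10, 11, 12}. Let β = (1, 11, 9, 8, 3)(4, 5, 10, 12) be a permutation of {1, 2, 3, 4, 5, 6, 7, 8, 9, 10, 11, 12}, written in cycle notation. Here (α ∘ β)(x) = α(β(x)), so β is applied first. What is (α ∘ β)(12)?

First apply β: β(12) = 4, then α(4) = 9. Thus (α ∘ β)(12) = 9.

9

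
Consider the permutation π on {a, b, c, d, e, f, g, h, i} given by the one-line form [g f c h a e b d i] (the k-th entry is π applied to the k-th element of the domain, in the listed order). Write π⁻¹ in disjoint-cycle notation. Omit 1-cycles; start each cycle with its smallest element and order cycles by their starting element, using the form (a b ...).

(a e f b g)(d h)

The cycle decomposition of π is (a g b f e)(d h).
Reversing each cycle (and rotating so the smallest element leads) gives π⁻¹ = (a e f b g)(d h).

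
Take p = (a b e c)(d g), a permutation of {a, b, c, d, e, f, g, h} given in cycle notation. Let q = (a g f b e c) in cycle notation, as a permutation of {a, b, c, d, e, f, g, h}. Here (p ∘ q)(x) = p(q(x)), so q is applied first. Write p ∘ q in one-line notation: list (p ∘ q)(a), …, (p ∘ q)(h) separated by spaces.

d c b g a e f h

Chase each element through q then p: a → g → d; b → e → c; c → a → b; d → d → g; e → c → a; f → b → e; g → f → f; h → h → h.
Collecting the images, p ∘ q = [d c b g a e f h].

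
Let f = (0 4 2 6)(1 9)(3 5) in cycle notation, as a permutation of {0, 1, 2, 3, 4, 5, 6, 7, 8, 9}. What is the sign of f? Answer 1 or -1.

-1

The cycle lengths are 4, 2, 2, 1, 1.
A cycle of length ℓ contributes ℓ−1 transpositions, so f is a product of 3 + 1 + 1 = 5 transpositions — odd.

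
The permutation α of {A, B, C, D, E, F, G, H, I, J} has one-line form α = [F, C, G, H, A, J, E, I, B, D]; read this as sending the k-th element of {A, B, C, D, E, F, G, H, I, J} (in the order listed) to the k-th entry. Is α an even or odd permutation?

odd

In disjoint-cycle form the cycle lengths are 10.
A cycle is odd iff its length is even; α has 1 even-length cycle, so sgn(α) = (−1)^1 and α is odd.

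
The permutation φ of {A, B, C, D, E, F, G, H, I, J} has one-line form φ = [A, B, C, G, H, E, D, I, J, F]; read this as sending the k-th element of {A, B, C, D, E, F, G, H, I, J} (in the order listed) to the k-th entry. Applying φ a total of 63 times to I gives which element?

E

Tracing I → J → … returns to I after 5 steps, so I lies in a 5-cycle (E H I J F).
Powers repeat with period 5 on this cycle, and 63 mod 5 = 3, so φ^63(I) = φ^3(I).
Advancing 3 steps from I: I → J → F → E.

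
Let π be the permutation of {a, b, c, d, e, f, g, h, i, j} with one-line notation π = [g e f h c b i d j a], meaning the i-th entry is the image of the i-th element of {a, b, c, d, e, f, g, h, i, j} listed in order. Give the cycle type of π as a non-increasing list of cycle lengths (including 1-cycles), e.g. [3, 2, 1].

The disjoint cycles are (a g i j)(b e c f)(d h), with lengths 4, 4, 2 in non-increasing order.

[4, 4, 2]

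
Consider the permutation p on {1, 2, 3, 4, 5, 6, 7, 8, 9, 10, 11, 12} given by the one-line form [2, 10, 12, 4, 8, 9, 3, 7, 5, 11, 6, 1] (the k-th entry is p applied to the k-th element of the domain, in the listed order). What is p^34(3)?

Tracing 3 → 12 → … returns to 3 after 11 steps, so 3 lies in an 11-cycle (1, 2, 10, 11, 6, 9, 5, 8, 7, 3, 12).
On an 11-cycle, p^11 is the identity, so p^34 = p^1 there (34 ≡ 1 mod 11).
Stepping 1 place around the cycle: 3 → 12.

12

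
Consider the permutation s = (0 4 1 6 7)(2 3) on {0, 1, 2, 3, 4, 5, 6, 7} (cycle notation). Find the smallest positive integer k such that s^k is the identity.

10

The cycle type of s is (5, 2, 1).
The order is lcm(5, 2) = 10.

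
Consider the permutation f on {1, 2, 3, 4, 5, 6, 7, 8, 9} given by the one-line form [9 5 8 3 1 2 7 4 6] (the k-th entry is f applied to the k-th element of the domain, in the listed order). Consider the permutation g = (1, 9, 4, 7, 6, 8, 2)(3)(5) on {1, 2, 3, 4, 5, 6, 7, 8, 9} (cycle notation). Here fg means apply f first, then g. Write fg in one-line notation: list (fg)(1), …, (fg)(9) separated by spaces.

(fg)(x) = g(f(x)). Computing each image: g(f(1)) = g(9) = 4, g(f(2)) = g(5) = 5, g(f(3)) = g(8) = 2, g(f(4)) = g(3) = 3, g(f(5)) = g(1) = 9, g(f(6)) = g(2) = 1, g(f(7)) = g(7) = 6, g(f(8)) = g(4) = 7, g(f(9)) = g(6) = 8.
Hence fg = [4 5 2 3 9 1 6 7 8].

4 5 2 3 9 1 6 7 8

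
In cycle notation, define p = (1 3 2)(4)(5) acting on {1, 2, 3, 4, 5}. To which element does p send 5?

5

The 1-cycle (5) fixes 5, so p(5) = 5.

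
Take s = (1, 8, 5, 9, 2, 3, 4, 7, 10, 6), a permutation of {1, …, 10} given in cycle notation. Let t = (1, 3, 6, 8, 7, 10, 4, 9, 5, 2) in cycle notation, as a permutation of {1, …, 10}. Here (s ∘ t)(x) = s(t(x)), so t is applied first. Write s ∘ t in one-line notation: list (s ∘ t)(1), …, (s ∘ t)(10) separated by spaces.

4 8 1 2 3 5 6 10 9 7

Chase each element through t then s: 1 → 3 → 4; 2 → 1 → 8; 3 → 6 → 1; 4 → 9 → 2; 5 → 2 → 3; 6 → 8 → 5; 7 → 10 → 6; 8 → 7 → 10; 9 → 5 → 9; 10 → 4 → 7.
So s ∘ t in one-line form is 4 8 1 2 3 5 6 10 9 7.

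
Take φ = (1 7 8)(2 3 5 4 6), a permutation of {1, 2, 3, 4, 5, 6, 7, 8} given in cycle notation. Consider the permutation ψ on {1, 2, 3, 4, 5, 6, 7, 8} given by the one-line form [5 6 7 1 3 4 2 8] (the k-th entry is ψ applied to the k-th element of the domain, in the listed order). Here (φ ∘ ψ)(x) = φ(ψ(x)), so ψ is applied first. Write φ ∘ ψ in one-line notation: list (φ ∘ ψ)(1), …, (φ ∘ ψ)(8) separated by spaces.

4 2 8 7 5 6 3 1

For each element, apply ψ then φ: 1 → 5 → 4; 2 → 6 → 2; 3 → 7 → 8; 4 → 1 → 7; 5 → 3 → 5; 6 → 4 → 6; 7 → 2 → 3; 8 → 8 → 1.
Collecting the images, φ ∘ ψ = [4 2 8 7 5 6 3 1].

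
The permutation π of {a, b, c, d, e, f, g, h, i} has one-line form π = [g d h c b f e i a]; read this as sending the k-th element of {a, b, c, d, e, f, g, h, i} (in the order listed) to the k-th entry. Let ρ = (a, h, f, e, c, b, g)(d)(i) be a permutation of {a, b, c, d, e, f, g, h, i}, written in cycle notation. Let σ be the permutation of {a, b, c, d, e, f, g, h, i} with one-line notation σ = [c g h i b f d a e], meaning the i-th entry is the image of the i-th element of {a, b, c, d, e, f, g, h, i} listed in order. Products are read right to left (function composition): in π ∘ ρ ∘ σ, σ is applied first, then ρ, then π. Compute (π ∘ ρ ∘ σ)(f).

(π ∘ ρ ∘ σ)(f) = π(ρ(σ(f))). σ(f) = f, then ρ(f) = e, then π(e) = b, so the result is b.

b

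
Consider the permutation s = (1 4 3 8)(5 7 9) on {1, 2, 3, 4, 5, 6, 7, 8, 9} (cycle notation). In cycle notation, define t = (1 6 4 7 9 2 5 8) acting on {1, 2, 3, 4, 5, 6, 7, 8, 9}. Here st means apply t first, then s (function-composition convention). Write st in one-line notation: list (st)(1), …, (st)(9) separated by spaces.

Chase each element through t then s: 1 → 6 → 6; 2 → 5 → 7; 3 → 3 → 8; 4 → 7 → 9; 5 → 8 → 1; 6 → 4 → 3; 7 → 9 → 5; 8 → 1 → 4; 9 → 2 → 2.
Collecting the images, st = [6 7 8 9 1 3 5 4 2].

6 7 8 9 1 3 5 4 2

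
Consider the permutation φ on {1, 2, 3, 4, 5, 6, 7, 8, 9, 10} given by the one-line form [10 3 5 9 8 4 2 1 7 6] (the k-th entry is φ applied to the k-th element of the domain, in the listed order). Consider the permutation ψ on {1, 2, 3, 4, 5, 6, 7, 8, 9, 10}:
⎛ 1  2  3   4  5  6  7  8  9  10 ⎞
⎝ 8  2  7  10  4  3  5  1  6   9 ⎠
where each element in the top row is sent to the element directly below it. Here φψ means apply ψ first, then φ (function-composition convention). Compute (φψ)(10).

7

ψ(10) = 9, then φ(9) = 7; composing gives (φψ)(10) = 7.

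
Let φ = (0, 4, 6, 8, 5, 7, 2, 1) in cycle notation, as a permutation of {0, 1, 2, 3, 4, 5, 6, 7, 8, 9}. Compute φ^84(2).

6

2 lies in the 8-cycle (0, 4, 6, 8, 5, 7, 2, 1).
Powers repeat with period 8 on this cycle, and 84 mod 8 = 4, so φ^84(2) = φ^4(2).
Stepping 4 places around the cycle: 2 → 1 → 0 → 4 → 6.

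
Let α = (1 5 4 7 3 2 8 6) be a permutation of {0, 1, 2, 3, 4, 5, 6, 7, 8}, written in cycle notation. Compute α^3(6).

6 lies in the 8-cycle (1 5 4 7 3 2 8 6).
Stepping 3 places around the cycle: 6 → 1 → 5 → 4.

4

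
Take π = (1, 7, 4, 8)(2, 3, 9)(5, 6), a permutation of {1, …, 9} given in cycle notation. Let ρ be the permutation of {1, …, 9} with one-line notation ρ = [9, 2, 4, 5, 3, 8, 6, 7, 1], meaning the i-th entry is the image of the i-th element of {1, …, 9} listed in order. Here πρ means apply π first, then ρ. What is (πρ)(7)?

(πρ)(7) = ρ(π(7)). π(7) = 4, then ρ(4) = 5. So (πρ)(7) = 5.

5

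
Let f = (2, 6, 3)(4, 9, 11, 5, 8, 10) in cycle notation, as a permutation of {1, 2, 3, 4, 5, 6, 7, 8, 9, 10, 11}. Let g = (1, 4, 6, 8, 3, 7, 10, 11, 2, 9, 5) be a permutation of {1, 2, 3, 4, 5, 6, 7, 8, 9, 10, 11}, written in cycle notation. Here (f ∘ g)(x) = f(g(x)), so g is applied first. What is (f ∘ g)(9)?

8

First apply g: g(9) = 5, then f(5) = 8. Thus (f ∘ g)(9) = 8.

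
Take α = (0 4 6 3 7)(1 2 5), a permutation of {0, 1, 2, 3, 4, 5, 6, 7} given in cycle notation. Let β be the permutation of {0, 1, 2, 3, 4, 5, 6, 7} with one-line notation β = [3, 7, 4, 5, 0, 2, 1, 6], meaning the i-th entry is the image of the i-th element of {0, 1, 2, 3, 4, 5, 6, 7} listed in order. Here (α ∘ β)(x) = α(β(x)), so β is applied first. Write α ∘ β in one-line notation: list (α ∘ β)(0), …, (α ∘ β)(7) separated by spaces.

Chase each element through β then α: 0 → 3 → 7; 1 → 7 → 0; 2 → 4 → 6; 3 → 5 → 1; 4 → 0 → 4; 5 → 2 → 5; 6 → 1 → 2; 7 → 6 → 3.
So α ∘ β in one-line form is 7 0 6 1 4 5 2 3.

7 0 6 1 4 5 2 3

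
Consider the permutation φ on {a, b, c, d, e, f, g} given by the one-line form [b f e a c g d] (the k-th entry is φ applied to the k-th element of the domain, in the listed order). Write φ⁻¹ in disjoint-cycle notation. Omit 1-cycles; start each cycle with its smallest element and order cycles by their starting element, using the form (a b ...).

(a d g f b)(c e)

First write φ in disjoint cycles: (a b f g d)(c e).
Reversing each cycle (and rotating so the smallest element leads) gives φ⁻¹ = (a d g f b)(c e).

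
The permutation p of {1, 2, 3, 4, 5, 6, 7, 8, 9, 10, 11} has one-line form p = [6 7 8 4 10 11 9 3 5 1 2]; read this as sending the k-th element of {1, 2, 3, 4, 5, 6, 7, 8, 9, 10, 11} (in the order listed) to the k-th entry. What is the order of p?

8

Decomposing into disjoint cycles gives cycle lengths 8, 2, 1.
The order is lcm(8, 2) = 8.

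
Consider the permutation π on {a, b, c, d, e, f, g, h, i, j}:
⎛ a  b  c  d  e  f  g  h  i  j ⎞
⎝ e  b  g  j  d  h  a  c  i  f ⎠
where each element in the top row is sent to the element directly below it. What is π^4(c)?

Tracing c → g → … returns to c after 8 steps, so c lies in an 8-cycle (a, e, d, j, f, h, c, g).
Stepping 4 places around the cycle: c → g → a → e → d.

d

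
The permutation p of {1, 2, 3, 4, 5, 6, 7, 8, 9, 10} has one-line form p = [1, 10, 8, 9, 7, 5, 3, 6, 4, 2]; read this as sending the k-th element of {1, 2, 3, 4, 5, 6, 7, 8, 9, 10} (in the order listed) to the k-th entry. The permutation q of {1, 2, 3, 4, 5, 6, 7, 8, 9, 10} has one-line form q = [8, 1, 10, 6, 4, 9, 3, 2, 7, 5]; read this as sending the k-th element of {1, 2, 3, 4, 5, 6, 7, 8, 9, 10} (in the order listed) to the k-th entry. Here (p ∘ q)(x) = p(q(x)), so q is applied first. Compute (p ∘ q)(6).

First apply q: q(6) = 9, then p(9) = 4. Thus (p ∘ q)(6) = 4.

4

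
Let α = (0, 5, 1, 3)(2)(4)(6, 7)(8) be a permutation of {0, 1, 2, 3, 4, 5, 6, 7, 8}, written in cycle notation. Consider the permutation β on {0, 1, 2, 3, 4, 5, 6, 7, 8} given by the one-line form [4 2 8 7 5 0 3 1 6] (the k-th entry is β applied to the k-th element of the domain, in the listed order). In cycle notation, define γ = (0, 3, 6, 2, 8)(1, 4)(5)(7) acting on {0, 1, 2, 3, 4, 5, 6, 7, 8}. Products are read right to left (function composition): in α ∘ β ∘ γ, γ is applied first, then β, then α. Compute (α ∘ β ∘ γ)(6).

8

Apply the permutations in order: γ(6) = 2, then β(2) = 8, then α(8) = 8. So (α ∘ β ∘ γ)(6) = 8.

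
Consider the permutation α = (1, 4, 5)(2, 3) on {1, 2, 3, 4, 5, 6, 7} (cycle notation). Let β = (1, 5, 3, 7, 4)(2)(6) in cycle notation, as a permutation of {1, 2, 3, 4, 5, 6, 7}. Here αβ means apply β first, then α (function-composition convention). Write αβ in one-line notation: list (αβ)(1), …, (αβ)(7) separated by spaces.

Chase each element through β then α: 1 → 5 → 1; 2 → 2 → 3; 3 → 7 → 7; 4 → 1 → 4; 5 → 3 → 2; 6 → 6 → 6; 7 → 4 → 5.
Collecting the images, αβ = [1 3 7 4 2 6 5].

1 3 7 4 2 6 5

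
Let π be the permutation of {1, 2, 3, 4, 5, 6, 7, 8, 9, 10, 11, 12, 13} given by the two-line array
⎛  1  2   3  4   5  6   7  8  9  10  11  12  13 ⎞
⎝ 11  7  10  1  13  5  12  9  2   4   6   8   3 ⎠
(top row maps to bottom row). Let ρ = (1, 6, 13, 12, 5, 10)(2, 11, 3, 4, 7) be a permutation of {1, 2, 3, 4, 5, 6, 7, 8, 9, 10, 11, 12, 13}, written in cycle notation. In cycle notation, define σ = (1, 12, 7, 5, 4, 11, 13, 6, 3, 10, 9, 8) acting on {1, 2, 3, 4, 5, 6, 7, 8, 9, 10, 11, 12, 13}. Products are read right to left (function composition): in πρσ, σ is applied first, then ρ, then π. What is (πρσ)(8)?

5

Apply the permutations in order: σ(8) = 1, then ρ(1) = 6, then π(6) = 5. So (πρσ)(8) = 5.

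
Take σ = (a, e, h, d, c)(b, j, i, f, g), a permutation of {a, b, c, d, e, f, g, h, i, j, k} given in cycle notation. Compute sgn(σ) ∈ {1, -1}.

The cycle lengths are 5, 5, 1.
A cycle is odd iff its length is even; σ has 0 even-length cycles, so sgn(σ) = (−1)^0 and σ is even.

1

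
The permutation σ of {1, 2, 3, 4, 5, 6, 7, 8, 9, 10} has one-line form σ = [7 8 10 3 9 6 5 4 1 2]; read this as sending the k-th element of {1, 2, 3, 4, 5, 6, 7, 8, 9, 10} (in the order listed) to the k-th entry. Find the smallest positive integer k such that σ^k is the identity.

20

Writing σ as disjoint cycles, the cycle lengths are 5, 4, 1.
The order of σ is the least common multiple of its cycle lengths: lcm(5, 4) = 20.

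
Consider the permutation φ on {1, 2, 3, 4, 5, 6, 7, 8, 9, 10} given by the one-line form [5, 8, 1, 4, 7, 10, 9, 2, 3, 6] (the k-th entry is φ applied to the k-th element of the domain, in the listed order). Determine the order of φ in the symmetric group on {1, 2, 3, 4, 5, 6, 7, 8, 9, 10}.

10

Writing φ as disjoint cycles, the cycle lengths are 5, 2, 2, 1.
The order is lcm(5, 2, 2) = 10.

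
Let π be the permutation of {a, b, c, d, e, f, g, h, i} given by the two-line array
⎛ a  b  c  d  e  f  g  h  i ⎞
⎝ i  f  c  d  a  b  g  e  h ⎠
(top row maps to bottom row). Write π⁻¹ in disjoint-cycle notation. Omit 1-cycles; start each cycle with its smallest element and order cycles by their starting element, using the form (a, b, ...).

(a, e, h, i)(b, f)

The cycle decomposition of π is (a, i, h, e)(b, f).
The inverse reverses every cycle; in canonical form, π⁻¹ = (a, e, h, i)(b, f).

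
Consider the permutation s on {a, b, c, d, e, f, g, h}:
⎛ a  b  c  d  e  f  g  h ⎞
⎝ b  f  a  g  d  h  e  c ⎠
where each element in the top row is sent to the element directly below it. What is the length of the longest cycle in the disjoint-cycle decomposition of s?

Decomposing into disjoint cycles gives (a, b, f, h, c)(d, g, e); the longest has length 5.

5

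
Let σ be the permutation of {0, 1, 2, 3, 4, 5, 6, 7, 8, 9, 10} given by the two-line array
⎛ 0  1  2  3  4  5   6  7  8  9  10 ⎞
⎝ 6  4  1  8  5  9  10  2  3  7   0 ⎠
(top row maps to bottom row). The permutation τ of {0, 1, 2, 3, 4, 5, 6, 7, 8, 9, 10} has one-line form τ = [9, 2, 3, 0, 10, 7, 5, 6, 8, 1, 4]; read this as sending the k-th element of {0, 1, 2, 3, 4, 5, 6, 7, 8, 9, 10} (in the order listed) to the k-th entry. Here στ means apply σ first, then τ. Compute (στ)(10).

9

First apply σ: σ(10) = 0, then τ(0) = 9. Thus (στ)(10) = 9.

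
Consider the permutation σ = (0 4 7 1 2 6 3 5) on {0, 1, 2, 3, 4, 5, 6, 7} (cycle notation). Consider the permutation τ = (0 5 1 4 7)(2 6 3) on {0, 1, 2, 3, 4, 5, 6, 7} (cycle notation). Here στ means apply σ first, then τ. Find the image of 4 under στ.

First apply σ: σ(4) = 7, then τ(7) = 0. Thus (στ)(4) = 0.

0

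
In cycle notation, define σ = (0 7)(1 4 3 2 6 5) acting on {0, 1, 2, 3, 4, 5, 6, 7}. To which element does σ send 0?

0 appears in (0 7); the next entry (wrapping around) is 7.

7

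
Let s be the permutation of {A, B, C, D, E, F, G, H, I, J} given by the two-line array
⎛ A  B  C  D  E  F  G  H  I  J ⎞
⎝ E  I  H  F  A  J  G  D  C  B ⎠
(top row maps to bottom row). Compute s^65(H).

F

Tracing H → D → … returns to H after 7 steps, so H lies in a 7-cycle (B I C H D F J).
Since the cycle has length 7, s^65 acts on it the same as s^2 (65 mod 7 = 2).
Advancing 2 steps from H: H → D → F.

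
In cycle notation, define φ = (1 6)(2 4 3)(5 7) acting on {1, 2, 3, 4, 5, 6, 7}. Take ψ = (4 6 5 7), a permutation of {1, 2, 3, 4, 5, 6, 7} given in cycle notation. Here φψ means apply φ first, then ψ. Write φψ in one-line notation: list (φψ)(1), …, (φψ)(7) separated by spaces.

5 6 2 3 4 1 7

Chase each element through φ then ψ: 1 → 6 → 5; 2 → 4 → 6; 3 → 2 → 2; 4 → 3 → 3; 5 → 7 → 4; 6 → 1 → 1; 7 → 5 → 7.
Collecting the images, φψ = [5 6 2 3 4 1 7].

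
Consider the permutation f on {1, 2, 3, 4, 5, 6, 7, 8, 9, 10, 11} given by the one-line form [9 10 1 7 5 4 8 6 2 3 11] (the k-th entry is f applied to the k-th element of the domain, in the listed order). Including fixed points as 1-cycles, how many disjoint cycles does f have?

4

The cycle decomposition is (1 9 2 10 3)(4 7 8 6)(5)(11), which has 4 cycles (counting 1-cycles).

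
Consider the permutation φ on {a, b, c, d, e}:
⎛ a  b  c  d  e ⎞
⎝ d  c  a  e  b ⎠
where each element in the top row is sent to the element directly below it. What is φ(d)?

The entry below d in the array is e, so φ(d) = e.

e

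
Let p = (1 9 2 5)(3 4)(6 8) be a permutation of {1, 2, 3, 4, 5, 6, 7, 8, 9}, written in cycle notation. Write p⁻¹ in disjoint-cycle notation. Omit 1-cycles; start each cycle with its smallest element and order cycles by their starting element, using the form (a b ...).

The inverse reverses each cycle.
After reversing and putting each cycle's least element first, p⁻¹ = (1 5 2 9)(3 4)(6 8).

(1 5 2 9)(3 4)(6 8)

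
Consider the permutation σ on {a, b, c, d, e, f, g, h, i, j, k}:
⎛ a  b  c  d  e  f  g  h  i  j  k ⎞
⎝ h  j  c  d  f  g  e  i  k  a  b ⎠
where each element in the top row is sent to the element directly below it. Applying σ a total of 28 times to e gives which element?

f

Tracing e → f → … returns to e after 3 steps, so e lies in a 3-cycle (e f g).
Since the cycle has length 3, σ^28 acts on it the same as σ^1 (28 mod 3 = 1).
Advancing 1 step from e: e → f.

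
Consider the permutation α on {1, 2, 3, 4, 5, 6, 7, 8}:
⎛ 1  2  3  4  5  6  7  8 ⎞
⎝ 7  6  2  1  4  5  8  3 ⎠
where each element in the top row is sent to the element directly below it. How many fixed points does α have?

No element satisfies α(x) = x, so there are 0 fixed points.

0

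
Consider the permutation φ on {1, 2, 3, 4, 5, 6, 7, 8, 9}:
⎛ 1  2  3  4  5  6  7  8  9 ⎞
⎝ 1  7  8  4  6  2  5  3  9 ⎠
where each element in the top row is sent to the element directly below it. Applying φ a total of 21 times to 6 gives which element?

Tracing 6 → 2 → … returns to 6 after 4 steps, so 6 lies in a 4-cycle (2, 7, 5, 6).
Powers repeat with period 4 on this cycle, and 21 mod 4 = 1, so φ^21(6) = φ^1(6).
Stepping 1 place around the cycle: 6 → 2.

2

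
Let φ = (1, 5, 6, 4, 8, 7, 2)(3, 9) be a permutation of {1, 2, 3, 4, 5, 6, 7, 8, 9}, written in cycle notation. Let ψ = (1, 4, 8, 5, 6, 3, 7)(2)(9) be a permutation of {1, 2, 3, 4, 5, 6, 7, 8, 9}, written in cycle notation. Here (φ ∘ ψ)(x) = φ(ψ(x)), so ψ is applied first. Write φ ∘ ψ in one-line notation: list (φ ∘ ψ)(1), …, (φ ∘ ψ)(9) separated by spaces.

8 1 2 7 4 9 5 6 3

(φ ∘ ψ)(x) = φ(ψ(x)). Computing each image: φ(ψ(1)) = φ(4) = 8, φ(ψ(2)) = φ(2) = 1, φ(ψ(3)) = φ(7) = 2, φ(ψ(4)) = φ(8) = 7, φ(ψ(5)) = φ(6) = 4, φ(ψ(6)) = φ(3) = 9, φ(ψ(7)) = φ(1) = 5, φ(ψ(8)) = φ(5) = 6, φ(ψ(9)) = φ(9) = 3.
Hence φ ∘ ψ = [8 1 2 7 4 9 5 6 3].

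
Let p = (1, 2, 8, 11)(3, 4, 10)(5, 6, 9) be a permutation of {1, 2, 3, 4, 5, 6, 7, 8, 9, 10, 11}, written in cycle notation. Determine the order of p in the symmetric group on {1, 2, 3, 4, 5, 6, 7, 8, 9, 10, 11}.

The cycle type of p is (4, 3, 3, 1).
Since disjoint cycles commute, ord(p) = lcm(4, 3, 3) = 12.

12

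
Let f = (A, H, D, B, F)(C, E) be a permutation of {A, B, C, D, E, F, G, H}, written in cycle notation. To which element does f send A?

H

A appears in (A, H, D, B, F); the next entry (wrapping around) is H.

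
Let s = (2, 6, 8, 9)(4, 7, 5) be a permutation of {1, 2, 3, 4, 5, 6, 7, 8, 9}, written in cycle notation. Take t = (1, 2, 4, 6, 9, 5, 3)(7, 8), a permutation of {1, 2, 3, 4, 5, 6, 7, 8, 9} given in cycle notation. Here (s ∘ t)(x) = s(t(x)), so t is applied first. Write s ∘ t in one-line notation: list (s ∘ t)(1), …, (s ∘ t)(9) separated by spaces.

6 7 1 8 3 2 9 5 4

For each element, apply t then s: 1 → 2 → 6; 2 → 4 → 7; 3 → 1 → 1; 4 → 6 → 8; 5 → 3 → 3; 6 → 9 → 2; 7 → 8 → 9; 8 → 7 → 5; 9 → 5 → 4.
Collecting the images, s ∘ t = [6 7 1 8 3 2 9 5 4].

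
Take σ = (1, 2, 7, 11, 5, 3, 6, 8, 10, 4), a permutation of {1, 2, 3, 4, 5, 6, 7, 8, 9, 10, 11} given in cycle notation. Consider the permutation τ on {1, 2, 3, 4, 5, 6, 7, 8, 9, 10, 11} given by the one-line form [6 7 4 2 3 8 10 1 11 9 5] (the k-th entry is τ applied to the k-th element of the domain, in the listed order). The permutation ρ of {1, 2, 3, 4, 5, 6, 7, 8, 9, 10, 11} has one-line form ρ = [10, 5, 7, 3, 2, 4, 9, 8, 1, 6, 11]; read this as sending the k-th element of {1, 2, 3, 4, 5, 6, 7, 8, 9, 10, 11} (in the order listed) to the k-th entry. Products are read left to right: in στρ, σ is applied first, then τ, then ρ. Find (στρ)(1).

(στρ)(1) = ρ(τ(σ(1))). σ(1) = 2, then τ(2) = 7, then ρ(7) = 9, so the result is 9.

9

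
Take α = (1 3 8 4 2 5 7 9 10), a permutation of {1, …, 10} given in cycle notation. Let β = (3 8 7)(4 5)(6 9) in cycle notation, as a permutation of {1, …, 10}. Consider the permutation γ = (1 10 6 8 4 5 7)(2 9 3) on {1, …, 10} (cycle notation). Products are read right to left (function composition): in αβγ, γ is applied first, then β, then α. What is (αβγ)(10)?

10

Apply the permutations in order: γ(10) = 6, then β(6) = 9, then α(9) = 10. So (αβγ)(10) = 10.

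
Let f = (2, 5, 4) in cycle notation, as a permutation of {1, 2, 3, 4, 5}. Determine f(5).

4

Within (2, 5, 4), 5 ↦ 4.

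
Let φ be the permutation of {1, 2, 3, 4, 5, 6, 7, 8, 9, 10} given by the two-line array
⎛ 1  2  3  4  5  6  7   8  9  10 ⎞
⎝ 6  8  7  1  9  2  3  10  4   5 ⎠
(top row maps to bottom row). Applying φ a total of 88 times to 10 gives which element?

10

Tracing 10 → 5 → … returns to 10 after 8 steps, so 10 lies in an 8-cycle (1 6 2 8 10 5 9 4).
Powers repeat with period 8 on this cycle, and 88 mod 8 = 0, so φ^88(10) = φ^0(10).
So φ^88(10) = 10.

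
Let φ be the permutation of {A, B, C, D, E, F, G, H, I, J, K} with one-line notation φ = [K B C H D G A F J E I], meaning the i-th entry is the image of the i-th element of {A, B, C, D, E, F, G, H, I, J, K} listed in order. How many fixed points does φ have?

The fixed points (elements with φ(x) = x) are {B, C}, so there are 2.

2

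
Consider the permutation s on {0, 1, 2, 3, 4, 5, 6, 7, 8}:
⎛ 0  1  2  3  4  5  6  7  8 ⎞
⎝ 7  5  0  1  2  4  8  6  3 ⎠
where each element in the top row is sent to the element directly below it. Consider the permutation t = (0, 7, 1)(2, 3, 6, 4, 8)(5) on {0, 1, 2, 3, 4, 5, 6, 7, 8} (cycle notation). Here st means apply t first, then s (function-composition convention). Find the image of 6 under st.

First apply t: t(6) = 4, then s(4) = 2. Thus (st)(6) = 2.

2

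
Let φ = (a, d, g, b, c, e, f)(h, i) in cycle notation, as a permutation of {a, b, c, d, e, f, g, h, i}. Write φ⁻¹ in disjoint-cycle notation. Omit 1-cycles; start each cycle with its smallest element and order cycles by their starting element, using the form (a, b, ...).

If φ sends a → b within a cycle, φ⁻¹ sends b → a; equivalently, reverse each cycle.
Reversing each cycle of φ and rotating so the smallest element leads gives (a, f, e, c, b, g, d)(h, i).

(a, f, e, c, b, g, d)(h, i)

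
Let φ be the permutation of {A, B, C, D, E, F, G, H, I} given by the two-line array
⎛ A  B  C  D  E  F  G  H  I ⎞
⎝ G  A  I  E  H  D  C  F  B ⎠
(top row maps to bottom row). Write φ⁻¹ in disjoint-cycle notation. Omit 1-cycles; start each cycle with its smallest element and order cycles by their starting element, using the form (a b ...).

(A B I C G)(D F H E)

The cycle decomposition of φ is (A G C I B)(D E H F).
The inverse reverses every cycle; in canonical form, φ⁻¹ = (A B I C G)(D F H E).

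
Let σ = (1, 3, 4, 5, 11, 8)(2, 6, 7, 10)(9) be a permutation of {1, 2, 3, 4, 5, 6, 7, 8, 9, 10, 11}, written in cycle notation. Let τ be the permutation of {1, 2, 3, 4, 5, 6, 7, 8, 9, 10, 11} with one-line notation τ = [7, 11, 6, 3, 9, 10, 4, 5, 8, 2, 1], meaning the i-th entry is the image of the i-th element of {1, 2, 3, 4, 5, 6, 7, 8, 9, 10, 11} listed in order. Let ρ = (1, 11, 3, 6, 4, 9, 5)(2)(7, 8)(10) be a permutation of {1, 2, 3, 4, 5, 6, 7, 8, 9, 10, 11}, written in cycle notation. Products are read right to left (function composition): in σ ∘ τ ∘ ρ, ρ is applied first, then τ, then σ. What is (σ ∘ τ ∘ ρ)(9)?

Apply the permutations in order: ρ(9) = 5, then τ(5) = 9, then σ(9) = 9. So (σ ∘ τ ∘ ρ)(9) = 9.

9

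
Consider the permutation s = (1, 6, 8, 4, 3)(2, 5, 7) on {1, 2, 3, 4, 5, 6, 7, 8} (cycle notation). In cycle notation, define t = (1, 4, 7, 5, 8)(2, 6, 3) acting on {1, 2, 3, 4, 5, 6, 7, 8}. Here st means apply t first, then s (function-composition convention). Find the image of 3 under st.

First apply t: t(3) = 2, then s(2) = 5. Thus (st)(3) = 5.

5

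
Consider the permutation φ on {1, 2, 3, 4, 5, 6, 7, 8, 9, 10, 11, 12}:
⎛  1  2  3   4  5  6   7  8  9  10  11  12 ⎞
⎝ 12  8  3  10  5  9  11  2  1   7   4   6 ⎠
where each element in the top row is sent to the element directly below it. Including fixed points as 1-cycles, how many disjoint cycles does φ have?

5

The cycle decomposition is (1 12 6 9)(2 8)(3)(4 10 7 11)(5), which has 5 cycles (counting 1-cycles).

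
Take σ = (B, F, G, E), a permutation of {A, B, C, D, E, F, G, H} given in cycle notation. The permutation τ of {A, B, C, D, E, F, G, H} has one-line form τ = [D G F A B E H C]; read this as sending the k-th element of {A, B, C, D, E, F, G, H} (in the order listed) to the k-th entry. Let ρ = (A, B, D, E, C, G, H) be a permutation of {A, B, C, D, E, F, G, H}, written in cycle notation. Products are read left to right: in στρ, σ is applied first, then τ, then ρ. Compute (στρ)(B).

Chase B: σ(B) = F; τ(F) = E; ρ(E) = C. Hence (στρ)(B) = C.

C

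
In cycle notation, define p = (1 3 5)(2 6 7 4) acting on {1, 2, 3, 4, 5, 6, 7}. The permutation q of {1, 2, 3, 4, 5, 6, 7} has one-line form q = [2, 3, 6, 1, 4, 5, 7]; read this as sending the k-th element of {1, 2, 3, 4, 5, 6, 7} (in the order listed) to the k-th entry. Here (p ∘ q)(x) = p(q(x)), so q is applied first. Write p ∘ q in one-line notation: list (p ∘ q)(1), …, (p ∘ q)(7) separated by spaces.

For each element, apply q then p: 1 → 2 → 6; 2 → 3 → 5; 3 → 6 → 7; 4 → 1 → 3; 5 → 4 → 2; 6 → 5 → 1; 7 → 7 → 4.
So p ∘ q in one-line form is 6 5 7 3 2 1 4.

6 5 7 3 2 1 4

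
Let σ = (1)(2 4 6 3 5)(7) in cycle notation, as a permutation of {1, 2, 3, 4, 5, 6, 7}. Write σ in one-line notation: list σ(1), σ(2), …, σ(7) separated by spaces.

Image by image: 1→1, 2→4, 3→5, 4→6, 5→2, 6→3, 7→7.
So the one-line form is 1 4 5 6 2 3 7.

1 4 5 6 2 3 7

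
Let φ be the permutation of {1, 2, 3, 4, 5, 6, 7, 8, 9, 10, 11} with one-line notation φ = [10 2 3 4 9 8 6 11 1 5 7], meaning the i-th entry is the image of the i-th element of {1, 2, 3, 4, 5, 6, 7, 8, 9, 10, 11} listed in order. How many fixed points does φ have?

The fixed points (elements with φ(x) = x) are {2, 3, 4}, so there are 3.

3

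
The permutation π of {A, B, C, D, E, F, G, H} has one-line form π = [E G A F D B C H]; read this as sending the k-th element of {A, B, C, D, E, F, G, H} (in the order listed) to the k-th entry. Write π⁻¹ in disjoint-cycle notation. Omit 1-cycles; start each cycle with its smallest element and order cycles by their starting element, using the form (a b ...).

The cycle decomposition of π is (A E D F B G C).
Reversing each cycle (and rotating so the smallest element leads) gives π⁻¹ = (A C G B F D E).

(A C G B F D E)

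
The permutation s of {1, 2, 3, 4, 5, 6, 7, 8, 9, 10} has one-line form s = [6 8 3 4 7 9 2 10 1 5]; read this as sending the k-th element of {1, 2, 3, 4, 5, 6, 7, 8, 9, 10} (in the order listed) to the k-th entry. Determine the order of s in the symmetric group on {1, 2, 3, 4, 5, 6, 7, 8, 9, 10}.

The disjoint-cycle form of s has cycle lengths 5, 3, 1, 1.
The order is lcm(5, 3) = 15.

15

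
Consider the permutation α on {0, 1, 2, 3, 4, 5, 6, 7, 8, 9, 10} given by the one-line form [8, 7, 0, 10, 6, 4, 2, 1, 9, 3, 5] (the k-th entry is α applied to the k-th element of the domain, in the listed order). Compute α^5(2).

Tracing 2 → 0 → … returns to 2 after 9 steps, so 2 lies in a 9-cycle (0, 8, 9, 3, 10, 5, 4, 6, 2).
Stepping 5 places around the cycle: 2 → 0 → 8 → 9 → 3 → 10.

10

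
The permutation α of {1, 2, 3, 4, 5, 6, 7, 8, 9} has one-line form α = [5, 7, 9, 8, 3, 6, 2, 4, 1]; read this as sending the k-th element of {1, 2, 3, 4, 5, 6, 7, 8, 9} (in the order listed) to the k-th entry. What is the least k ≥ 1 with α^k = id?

4

The disjoint-cycle form of α has cycle lengths 4, 2, 2, 1.
The order of α is the least common multiple of its cycle lengths: lcm(4, 2, 2) = 4.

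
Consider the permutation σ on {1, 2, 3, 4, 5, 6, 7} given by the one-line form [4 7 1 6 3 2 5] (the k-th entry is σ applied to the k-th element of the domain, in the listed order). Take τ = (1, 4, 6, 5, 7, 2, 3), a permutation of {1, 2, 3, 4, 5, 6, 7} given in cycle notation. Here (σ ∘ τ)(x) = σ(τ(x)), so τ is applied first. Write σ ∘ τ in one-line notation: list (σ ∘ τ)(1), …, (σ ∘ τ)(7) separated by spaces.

For each element, apply τ then σ: 1 → 4 → 6; 2 → 3 → 1; 3 → 1 → 4; 4 → 6 → 2; 5 → 7 → 5; 6 → 5 → 3; 7 → 2 → 7.
Collecting the images, σ ∘ τ = [6 1 4 2 5 3 7].

6 1 4 2 5 3 7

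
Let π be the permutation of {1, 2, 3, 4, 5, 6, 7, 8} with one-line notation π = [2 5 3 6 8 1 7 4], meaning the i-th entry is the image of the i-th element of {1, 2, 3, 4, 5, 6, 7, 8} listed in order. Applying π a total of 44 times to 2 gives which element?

Tracing 2 → 5 → … returns to 2 after 6 steps, so 2 lies in a 6-cycle (1, 2, 5, 8, 4, 6).
Powers repeat with period 6 on this cycle, and 44 mod 6 = 2, so π^44(2) = π^2(2).
Stepping 2 places around the cycle: 2 → 5 → 8.

8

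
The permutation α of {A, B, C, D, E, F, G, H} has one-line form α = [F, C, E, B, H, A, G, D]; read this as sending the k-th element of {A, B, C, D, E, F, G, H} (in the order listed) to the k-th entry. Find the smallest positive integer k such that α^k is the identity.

The disjoint-cycle form of α has cycle lengths 5, 2, 1.
The order of α is the least common multiple of its cycle lengths: lcm(5, 2) = 10.

10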